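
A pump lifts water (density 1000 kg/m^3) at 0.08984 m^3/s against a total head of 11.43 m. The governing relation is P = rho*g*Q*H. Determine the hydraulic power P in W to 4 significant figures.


P = 1000 * 9.81 * 0.08984 * 11.43 = 10070 W
Therefore the hydraulic power P = 10070 W.


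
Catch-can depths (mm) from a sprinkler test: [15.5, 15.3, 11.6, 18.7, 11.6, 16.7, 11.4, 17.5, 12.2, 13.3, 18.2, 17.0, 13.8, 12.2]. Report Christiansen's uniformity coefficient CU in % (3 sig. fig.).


Approach: apply Christiansen's uniformity coefficient, CU = (1 - mean_abs_deviation/mean)*100.
mean = 14.643 mm
mean |d_i - mean| = 2.3429 mm
CU = (1 - 2.3429/14.643)*100 = 84.0 %
Therefore Christiansen's uniformity coefficient CU = 84.0 %.


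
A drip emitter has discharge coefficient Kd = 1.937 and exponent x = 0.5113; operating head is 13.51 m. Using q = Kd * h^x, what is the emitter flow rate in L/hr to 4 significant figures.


q = 1.937 * 13.51^0.5113 = 7.332 L/hr
Therefore the emitter flow rate = 7.332 L/hr.


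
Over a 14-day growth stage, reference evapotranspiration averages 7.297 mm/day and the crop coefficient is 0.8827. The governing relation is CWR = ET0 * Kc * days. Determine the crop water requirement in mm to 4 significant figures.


CWR = 7.297 * 0.8827 * 14 = 90.17 mm
Therefore the crop water requirement = 90.17 mm.


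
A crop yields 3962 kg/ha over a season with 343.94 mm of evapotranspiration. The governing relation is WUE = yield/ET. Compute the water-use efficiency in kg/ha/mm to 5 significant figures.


WUE = 3962 / 343.94 = 11.519 kg/ha/mm
Therefore the water-use efficiency = 11.519 kg/ha/mm.


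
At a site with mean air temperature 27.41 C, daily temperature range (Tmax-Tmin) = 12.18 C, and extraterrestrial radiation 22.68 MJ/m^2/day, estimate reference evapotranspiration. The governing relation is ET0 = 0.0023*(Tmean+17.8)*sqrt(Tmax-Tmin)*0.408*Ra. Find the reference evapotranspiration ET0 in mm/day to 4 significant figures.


ET0 = 0.0023*(27.41+17.8)*sqrt(12.18)*0.408*22.68 = 3.358 mm/day
Therefore the reference evapotranspiration ET0 = 3.358 mm/day.


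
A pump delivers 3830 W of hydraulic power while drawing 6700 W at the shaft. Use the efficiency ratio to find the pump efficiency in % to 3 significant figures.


Approach: apply the efficiency ratio, eta = (P_out/P_in)*100.
eta = (3830 / 6700) * 100 = 57.2 %
Therefore the pump efficiency = 57.2 %.


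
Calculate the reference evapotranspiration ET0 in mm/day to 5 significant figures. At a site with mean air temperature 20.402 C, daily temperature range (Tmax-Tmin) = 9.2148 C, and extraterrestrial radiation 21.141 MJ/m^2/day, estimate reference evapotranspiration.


Approach: apply the Hargreaves-Samani method, ET0 = 0.0023*(Tmean+17.8)*sqrt(Tmax-Tmin)*0.408*Ra.
ET0 = 0.0023*(20.402+17.8)*sqrt(9.2148)*0.408*21.141 = 2.3006 mm/day
Therefore the reference evapotranspiration ET0 = 2.3006 mm/day.


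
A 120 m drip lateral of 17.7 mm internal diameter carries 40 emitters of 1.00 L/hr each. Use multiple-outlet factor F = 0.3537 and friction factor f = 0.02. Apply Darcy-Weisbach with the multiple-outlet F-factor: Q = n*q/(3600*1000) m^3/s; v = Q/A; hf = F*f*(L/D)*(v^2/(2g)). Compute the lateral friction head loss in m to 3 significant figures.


Q = 40*1.00/(3600*1000) = 1.1111e-05 m^3/s
A = pi*(17.7e-3/2)^2 = 2.4606e-04 m^2, so v = Q/A = 0.045157 m/s
hf = 0.3537*0.02*(120/0.0177)*(0.045157^2/(2*9.81)) = 0.00498 m
Therefore the lateral friction head loss = 0.00498 m.


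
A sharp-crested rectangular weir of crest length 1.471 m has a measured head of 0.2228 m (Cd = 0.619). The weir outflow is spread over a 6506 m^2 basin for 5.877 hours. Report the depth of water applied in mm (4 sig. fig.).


Approach: apply the rectangular weir equation with a volume-to-depth conversion, Q = (2/3)*Cd*L*sqrt(2g)*H^1.5; d = Q*t/A * 1000.
Step 1 — weir discharge:
  Q = (2/3)*0.619*1.471*sqrt(2*9.81)*0.2228^1.5 = 0.282771 m^3/s
Step 2 — volume: V = 0.282771 * 5.877*3600 = 5982.64 m^3
Step 3 — depth: d = V/A * 1000 = 5982.64/6506 * 1000 = 919.6 mm
Therefore the depth of water applied = 919.6 mm.


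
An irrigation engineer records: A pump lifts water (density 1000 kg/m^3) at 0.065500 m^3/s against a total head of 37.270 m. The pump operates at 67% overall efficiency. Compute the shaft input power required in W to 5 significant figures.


Approach: apply hydraulic power then efficiency conversion, P = rho*g*Q*H; P_in = P/eta.
Step 1 — hydraulic power (P = rho*g*Q*H):
  P = 1000 * 9.81 * 0.065500 * 37.270 = 23948.02 W
Step 2 — input power: P_in = P/eta = 23948.02 / 0.67 = 35743 W
Therefore the shaft input power required = 35743 W.


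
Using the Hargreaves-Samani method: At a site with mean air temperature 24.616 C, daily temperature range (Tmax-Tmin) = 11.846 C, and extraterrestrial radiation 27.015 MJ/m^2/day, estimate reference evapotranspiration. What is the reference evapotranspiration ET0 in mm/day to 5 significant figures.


Approach: apply the Hargreaves-Samani method, ET0 = 0.0023*(Tmean+17.8)*sqrt(Tmax-Tmin)*0.408*Ra.
ET0 = 0.0023*(24.616+17.8)*sqrt(11.846)*0.408*27.015 = 3.7009 mm/day
Therefore the reference evapotranspiration ET0 = 3.7009 mm/day.


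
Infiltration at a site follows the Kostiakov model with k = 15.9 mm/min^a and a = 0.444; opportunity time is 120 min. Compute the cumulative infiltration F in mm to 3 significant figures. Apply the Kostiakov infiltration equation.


Approach: apply the Kostiakov infiltration equation, F = k*t^a.
F = 15.9 * 120^0.444 = 133 mm
Therefore the cumulative infiltration F = 133 mm.


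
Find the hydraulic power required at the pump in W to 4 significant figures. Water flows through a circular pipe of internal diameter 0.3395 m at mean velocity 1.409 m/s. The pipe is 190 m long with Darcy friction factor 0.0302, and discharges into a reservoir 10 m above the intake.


Approach: apply continuity + Darcy-Weisbach + hydraulic power, Q = A*v; hf = f*(L/D)*(v^2/(2g)); H = static + hf; P = rho*g*Q*H.
Step 1 — flow rate (continuity, Q = A*v):
  A = pi*(0.3395/2)^2 = 0.0905252 m^2
  Q = 0.0905252 * 1.409 = 0.127550 m^3/s
Step 2 — friction head loss (Darcy-Weisbach):
  hf = 0.0302 * (190/0.3395) * (1.409^2 / (2*9.81))
  hf = 1.71019 m
Step 3 — total head: H = 10 + 1.71019 = 11.7102 m
Step 4 — hydraulic power (P = rho*g*Q*H):
  P = 1000 * 9.81 * 0.127550 * 11.7102 = 14650 W
Therefore the hydraulic power required at the pump = 14650 W.


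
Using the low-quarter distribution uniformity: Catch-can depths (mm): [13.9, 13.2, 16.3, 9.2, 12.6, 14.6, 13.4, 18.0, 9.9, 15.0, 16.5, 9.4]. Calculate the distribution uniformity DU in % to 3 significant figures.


Approach: apply the low-quarter distribution uniformity, DU = (mean of lowest quarter of readings / overall mean)*100.
sorted lowest 3 of 12: [9.2, 9.4, 9.9] -> mean = 9.5000 mm
overall mean = 13.500 mm
DU = (9.5000/13.500)*100 = 70.4 %
Therefore the distribution uniformity DU = 70.4 %.


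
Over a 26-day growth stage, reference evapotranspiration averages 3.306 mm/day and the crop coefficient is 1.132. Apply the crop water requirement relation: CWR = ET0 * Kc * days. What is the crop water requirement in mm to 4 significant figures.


CWR = 3.306 * 1.132 * 26 = 97.30 mm
Therefore the crop water requirement = 97.30 mm.


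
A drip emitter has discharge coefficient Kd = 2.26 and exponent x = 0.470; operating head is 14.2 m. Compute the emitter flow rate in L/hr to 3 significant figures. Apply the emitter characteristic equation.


Approach: apply the emitter characteristic equation, q = Kd * h^x.
q = 2.26 * 14.2^0.470 = 7.86 L/hr
Therefore the emitter flow rate = 7.86 L/hr.


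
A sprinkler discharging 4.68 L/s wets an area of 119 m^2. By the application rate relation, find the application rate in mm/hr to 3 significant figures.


Approach: apply the application rate relation, rate = (Q/A)*3600.
rate = (4.68 / 119) * 3600 = 142 mm/hr
Therefore the application rate = 142 mm/hr.


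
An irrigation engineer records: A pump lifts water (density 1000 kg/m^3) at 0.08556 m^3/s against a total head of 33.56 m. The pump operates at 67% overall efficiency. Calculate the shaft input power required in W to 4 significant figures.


Approach: apply hydraulic power then efficiency conversion, P = rho*g*Q*H; P_in = P/eta.
Step 1 — hydraulic power (P = rho*g*Q*H):
  P = 1000 * 9.81 * 0.08556 * 33.56 = 28168.4 W
Step 2 — input power: P_in = P/eta = 28168.4 / 0.67 = 42040 W
Therefore the shaft input power required = 42040 W.


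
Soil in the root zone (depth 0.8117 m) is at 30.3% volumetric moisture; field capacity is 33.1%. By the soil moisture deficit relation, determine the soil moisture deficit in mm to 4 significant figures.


Approach: apply the soil moisture deficit relation, SMD = (FC - theta)/100 * depth * 1000.
SMD = (33.1 - 30.3)/100 * 0.8117 * 1000 = 22.73 mm
Therefore the soil moisture deficit = 22.73 mm.


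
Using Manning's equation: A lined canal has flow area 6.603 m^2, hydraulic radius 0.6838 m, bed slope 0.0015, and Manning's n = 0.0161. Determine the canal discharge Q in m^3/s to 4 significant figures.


Approach: apply Manning's equation, Q = (1/n)*A*R^(2/3)*S^(1/2).
Q = (1/0.0161) * 6.603 * 0.6838^(2/3) * 0.0015^(1/2) = 12.33 m^3/s
Therefore the canal discharge Q = 12.33 m^3/s.


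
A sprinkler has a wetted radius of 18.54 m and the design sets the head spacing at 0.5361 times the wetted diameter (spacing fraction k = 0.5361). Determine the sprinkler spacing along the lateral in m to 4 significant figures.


Approach: apply the sprinkler spacing rule (spacing as a fraction of wetted diameter), S = k*(2*R).
S = 0.5361 * (2 * 18.54) = 19.88 m
Therefore the sprinkler spacing along the lateral = 19.88 m.


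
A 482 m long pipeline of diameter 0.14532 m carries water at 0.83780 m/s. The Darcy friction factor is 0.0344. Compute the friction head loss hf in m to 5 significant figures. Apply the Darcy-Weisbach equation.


Approach: apply the Darcy-Weisbach equation, hf = f*(L/D)*(v^2/(2g)).
hf = 0.0344 * (482/0.14532) * (0.83780^2 / (2*9.81))
hf = 4.0819 m
Therefore the friction head loss hf = 4.0819 m.


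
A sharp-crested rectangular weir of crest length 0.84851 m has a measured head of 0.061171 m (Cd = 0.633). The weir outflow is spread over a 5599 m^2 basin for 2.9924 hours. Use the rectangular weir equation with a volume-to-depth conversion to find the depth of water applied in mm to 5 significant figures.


Approach: apply the rectangular weir equation with a volume-to-depth conversion, Q = (2/3)*Cd*L*sqrt(2g)*H^1.5; d = Q*t/A * 1000.
Step 1 — weir discharge:
  Q = (2/3)*0.633*0.84851*sqrt(2*9.81)*0.061171^1.5 = 0.02399591 m^3/s
Step 2 — volume: V = 0.02399591 * 2.9924*3600 = 258.4993 m^3
Step 3 — depth: d = V/A * 1000 = 258.4993/5599 * 1000 = 46.169 mm
Therefore the depth of water applied = 46.169 mm.


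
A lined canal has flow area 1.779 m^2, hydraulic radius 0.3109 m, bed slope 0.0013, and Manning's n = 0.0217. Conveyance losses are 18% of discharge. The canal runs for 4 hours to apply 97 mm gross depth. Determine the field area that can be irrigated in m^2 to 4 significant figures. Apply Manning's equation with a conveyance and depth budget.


Approach: apply Manning's equation with a conveyance and depth budget, Q = (1/n)*A*R^(2/3)*S^(1/2); Q_field = Q*(1-loss); Area = Q_field*t/(d/1000).
Step 1 — canal discharge (Manning's equation):
  Q = (1/0.0217) * 1.779 * 0.3109^(2/3) * 0.0013^(1/2) = 1.35655 m^3/s
Step 2 — delivered flow: Q_field = 1.35655*(1 - 18/100) = 1.11237 m^3/s
Step 3 — volume delivered: V = 1.11237 * 4*3600 = 16018.1 m^3
Step 4 — area served: A = V / (depth/1000) = 16018.1 / 0.097 = 165100 m^2
Therefore the field area that can be irrigated = 165100 m^2.


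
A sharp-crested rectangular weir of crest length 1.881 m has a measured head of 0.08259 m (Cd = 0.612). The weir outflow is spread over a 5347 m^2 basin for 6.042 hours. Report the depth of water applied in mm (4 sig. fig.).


Approach: apply the rectangular weir equation with a volume-to-depth conversion, Q = (2/3)*Cd*L*sqrt(2g)*H^1.5; d = Q*t/A * 1000.
Step 1 — weir discharge:
  Q = (2/3)*0.612*1.881*sqrt(2*9.81)*0.08259^1.5 = 0.0806844 m^3/s
Step 2 — volume: V = 0.0806844 * 6.042*3600 = 1754.98 m^3
Step 3 — depth: d = V/A * 1000 = 1754.98/5347 * 1000 = 328.2 mm
Therefore the depth of water applied = 328.2 mm.


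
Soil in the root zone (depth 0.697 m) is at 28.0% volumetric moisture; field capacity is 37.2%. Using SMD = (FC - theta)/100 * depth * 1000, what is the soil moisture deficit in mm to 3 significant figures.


SMD = (37.2 - 28.0)/100 * 0.697 * 1000 = 64.1 mm
Therefore the soil moisture deficit = 64.1 mm.


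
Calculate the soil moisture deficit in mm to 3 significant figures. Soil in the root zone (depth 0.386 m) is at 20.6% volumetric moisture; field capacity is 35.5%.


Approach: apply the soil moisture deficit relation, SMD = (FC - theta)/100 * depth * 1000.
SMD = (35.5 - 20.6)/100 * 0.386 * 1000 = 57.5 mm
Therefore the soil moisture deficit = 57.5 mm.


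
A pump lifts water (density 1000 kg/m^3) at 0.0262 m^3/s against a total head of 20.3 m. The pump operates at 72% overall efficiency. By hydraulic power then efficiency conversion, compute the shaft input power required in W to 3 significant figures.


Approach: apply hydraulic power then efficiency conversion, P = rho*g*Q*H; P_in = P/eta.
Step 1 — hydraulic power (P = rho*g*Q*H):
  P = 1000 * 9.81 * 0.0262 * 20.3 = 5217.5 W
Step 2 — input power: P_in = P/eta = 5217.5 / 0.72 = 7250 W
Therefore the shaft input power required = 7250 W.


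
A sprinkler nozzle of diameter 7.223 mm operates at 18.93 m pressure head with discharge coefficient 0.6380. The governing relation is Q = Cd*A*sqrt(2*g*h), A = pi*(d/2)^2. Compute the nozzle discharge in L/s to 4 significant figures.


A = pi*(7.223e-3/2)^2 = 4.09756e-05 m^2
Q = 0.6380 * 4.09756e-05 * sqrt(2*9.81*18.93) * 1000 = 0.5038 L/s
Therefore the nozzle discharge = 0.5038 L/s.


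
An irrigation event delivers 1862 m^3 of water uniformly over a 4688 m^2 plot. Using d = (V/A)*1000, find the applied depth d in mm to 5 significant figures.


d = (1862 / 4688) * 1000 = 397.18 mm
Therefore the applied depth d = 397.18 mm.


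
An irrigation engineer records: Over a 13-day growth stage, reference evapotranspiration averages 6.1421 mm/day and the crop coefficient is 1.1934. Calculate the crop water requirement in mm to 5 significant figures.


Approach: apply the crop water requirement relation, CWR = ET0 * Kc * days.
CWR = 6.1421 * 1.1934 * 13 = 95.290 mm
Therefore the crop water requirement = 95.290 mm.


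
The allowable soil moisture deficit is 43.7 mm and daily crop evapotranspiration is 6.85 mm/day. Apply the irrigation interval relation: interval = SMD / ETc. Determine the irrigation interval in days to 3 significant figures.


interval = 43.7 / 6.85 = 6.38 days
Therefore the irrigation interval = 6.38 days.


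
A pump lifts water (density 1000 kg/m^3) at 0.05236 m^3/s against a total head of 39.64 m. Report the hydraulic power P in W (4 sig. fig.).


Approach: apply the hydraulic power relation, P = rho*g*Q*H.
P = 1000 * 9.81 * 0.05236 * 39.64 = 20360 W
Therefore the hydraulic power P = 20360 W.


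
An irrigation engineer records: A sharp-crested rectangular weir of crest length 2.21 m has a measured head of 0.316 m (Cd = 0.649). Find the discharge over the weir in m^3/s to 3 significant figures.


Approach: apply the rectangular weir equation, Q = (2/3)*Cd*L*sqrt(2g)*H^1.5.
Q = (2/3)*0.649*2.21*sqrt(2*9.81)*0.316^1.5 = 0.752 m^3/s
Therefore the discharge over the weir = 0.752 m^3/s.


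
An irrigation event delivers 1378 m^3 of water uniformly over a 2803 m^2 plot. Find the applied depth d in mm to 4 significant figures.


Approach: apply depth from volume over area, d = (V/A)*1000.
d = (1378 / 2803) * 1000 = 491.6 mm
Therefore the applied depth d = 491.6 mm.


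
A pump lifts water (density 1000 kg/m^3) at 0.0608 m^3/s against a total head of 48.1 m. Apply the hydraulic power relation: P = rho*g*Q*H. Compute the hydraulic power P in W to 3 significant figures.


P = 1000 * 9.81 * 0.0608 * 48.1 = 28700 W
Therefore the hydraulic power P = 28700 W.


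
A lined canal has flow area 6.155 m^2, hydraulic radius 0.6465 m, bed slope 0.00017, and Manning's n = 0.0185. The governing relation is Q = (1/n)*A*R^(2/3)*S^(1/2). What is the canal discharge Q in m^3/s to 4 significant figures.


Q = (1/0.0185) * 6.155 * 0.6465^(2/3) * 0.00017^(1/2) = 3.243 m^3/s
Therefore the canal discharge Q = 3.243 m^3/s.


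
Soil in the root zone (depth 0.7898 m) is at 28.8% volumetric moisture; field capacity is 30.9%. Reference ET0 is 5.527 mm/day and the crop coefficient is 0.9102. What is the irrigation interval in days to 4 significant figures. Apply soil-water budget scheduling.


Approach: apply soil-water budget scheduling, SMD = (FC-theta)/100*depth*1000; ETc = ET0*Kc; interval = SMD/ETc.
Step 1 — soil moisture deficit:
  SMD = (30.9 - 28.8)/100 * 0.7898 * 1000 = 16.5858 mm
Step 2 — daily crop ET (ETc = ET0*Kc):
  ETc = 5.527 * 0.9102 = 5.03068 mm/day
Step 3 — irrigation interval (SMD/ETc):
  interval = 16.5858 / 5.03068 = 3.297 days
Therefore the irrigation interval = 3.297 days.


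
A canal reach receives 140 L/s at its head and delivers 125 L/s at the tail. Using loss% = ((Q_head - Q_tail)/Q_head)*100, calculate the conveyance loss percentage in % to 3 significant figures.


loss = ((140 - 125)/140)*100 = 10.7 %
Therefore the conveyance loss percentage = 10.7 %.


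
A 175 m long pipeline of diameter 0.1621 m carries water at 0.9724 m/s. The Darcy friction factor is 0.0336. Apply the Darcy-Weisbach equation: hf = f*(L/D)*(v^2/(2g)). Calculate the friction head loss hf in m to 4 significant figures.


hf = 0.0336 * (175/0.1621) * (0.9724^2 / (2*9.81))
hf = 1.748 m
Therefore the friction head loss hf = 1.748 m.


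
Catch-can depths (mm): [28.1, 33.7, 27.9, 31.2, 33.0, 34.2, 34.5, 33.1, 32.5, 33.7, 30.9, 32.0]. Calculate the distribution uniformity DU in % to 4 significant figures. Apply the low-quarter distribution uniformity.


Approach: apply the low-quarter distribution uniformity, DU = (mean of lowest quarter of readings / overall mean)*100.
sorted lowest 3 of 12: [27.9, 28.1, 30.9] -> mean = 28.9667 mm
overall mean = 32.0667 mm
DU = (28.9667/32.0667)*100 = 90.33 %
Therefore the distribution uniformity DU = 90.33 %.


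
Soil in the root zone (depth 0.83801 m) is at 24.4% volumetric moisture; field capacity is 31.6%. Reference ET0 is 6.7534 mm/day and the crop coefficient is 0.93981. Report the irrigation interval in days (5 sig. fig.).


Approach: apply soil-water budget scheduling, SMD = (FC-theta)/100*depth*1000; ETc = ET0*Kc; interval = SMD/ETc.
Step 1 — soil moisture deficit:
  SMD = (31.6 - 24.4)/100 * 0.83801 * 1000 = 60.33672 mm
Step 2 — daily crop ET (ETc = ET0*Kc):
  ETc = 6.7534 * 0.93981 = 6.346913 mm/day
Step 3 — irrigation interval (SMD/ETc):
  interval = 60.33672 / 6.346913 = 9.5065 days
Therefore the irrigation interval = 9.5065 days.


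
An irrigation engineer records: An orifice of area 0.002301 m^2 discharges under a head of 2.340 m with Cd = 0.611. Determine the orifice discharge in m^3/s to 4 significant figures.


Approach: apply the orifice equation, Q = Cd*A*sqrt(2*g*h).
Q = 0.611 * 0.002301 * sqrt(2*9.81*2.340) = 0.009526 m^3/s
Therefore the orifice discharge = 0.009526 m^3/s.


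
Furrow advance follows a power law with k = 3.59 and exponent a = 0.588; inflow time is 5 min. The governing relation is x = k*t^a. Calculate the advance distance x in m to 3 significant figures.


x = 3.59 * 5^0.588 = 9.25 m
Therefore the advance distance x = 9.25 m.


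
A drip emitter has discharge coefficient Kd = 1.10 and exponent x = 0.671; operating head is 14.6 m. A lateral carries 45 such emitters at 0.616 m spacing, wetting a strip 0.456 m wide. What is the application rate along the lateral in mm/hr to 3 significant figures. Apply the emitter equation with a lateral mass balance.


Approach: apply the emitter equation with a lateral mass balance, q = Kd*h^x; Q = n*q; rate = Q/(n*spacing*width).
Step 1 — single emitter flow (q = Kd*h^x):
  q = 1.10 * 14.6^0.671 = 6.6477 L/hr
Step 2 — total lateral flow: Q = 45 * 6.6477 = 299.15 L/hr
Step 3 — wetted area: A = 45 * 0.616 * 0.456 = 12.640 m^2
Step 4 — application rate: Q/A = 299.15/12.640 = 23.7 mm/hr
Therefore the application rate along the lateral = 23.7 mm/hr.


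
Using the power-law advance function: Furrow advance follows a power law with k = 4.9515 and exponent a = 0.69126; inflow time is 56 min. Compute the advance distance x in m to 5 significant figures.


Approach: apply the power-law advance function, x = k*t^a.
x = 4.9515 * 56^0.69126 = 80.018 m
Therefore the advance distance x = 80.018 m.


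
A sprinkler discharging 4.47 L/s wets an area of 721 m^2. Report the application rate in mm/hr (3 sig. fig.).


Approach: apply the application rate relation, rate = (Q/A)*3600.
rate = (4.47 / 721) * 3600 = 22.3 mm/hr
Therefore the application rate = 22.3 mm/hr.


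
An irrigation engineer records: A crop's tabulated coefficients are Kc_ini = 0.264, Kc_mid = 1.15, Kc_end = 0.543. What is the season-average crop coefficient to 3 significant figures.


Approach: apply a simple seasonal average, Kc_avg = (Kc_ini + Kc_mid + Kc_end)/3.
Kc_avg = (0.264 + 1.15 + 0.543)/3 = 0.652
Therefore the season-average crop coefficient = 0.652.


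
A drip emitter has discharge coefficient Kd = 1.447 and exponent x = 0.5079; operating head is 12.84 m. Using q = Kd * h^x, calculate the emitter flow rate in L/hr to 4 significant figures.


q = 1.447 * 12.84^0.5079 = 5.291 L/hr
Therefore the emitter flow rate = 5.291 L/hr.


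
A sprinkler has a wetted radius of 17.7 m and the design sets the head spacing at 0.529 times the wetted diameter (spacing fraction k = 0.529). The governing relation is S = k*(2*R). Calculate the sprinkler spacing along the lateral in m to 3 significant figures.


S = 0.529 * (2 * 17.7) = 18.7 m
Therefore the sprinkler spacing along the lateral = 18.7 m.


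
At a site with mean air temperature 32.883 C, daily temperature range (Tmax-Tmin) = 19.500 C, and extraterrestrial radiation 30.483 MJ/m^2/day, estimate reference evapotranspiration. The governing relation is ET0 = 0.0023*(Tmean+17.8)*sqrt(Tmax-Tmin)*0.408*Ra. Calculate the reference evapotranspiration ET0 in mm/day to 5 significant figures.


ET0 = 0.0023*(32.883+17.8)*sqrt(19.500)*0.408*30.483 = 6.4021 mm/day
Therefore the reference evapotranspiration ET0 = 6.4021 mm/day.


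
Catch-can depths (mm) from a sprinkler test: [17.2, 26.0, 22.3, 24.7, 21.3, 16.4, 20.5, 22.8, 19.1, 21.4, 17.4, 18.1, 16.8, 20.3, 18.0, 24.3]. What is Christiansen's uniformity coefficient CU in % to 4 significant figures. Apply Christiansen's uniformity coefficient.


Approach: apply Christiansen's uniformity coefficient, CU = (1 - mean_abs_deviation/mean)*100.
mean = 20.4125 mm
mean |d_i - mean| = 2.50000 mm
CU = (1 - 2.50000/20.4125)*100 = 87.75 %
Therefore Christiansen's uniformity coefficient CU = 87.75 %.


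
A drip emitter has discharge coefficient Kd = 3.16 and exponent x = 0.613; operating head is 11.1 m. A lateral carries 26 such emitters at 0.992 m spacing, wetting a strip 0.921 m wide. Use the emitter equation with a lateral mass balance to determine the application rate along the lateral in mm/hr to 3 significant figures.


Approach: apply the emitter equation with a lateral mass balance, q = Kd*h^x; Q = n*q; rate = Q/(n*spacing*width).
Step 1 — single emitter flow (q = Kd*h^x):
  q = 3.16 * 11.1^0.613 = 13.819 L/hr
Step 2 — total lateral flow: Q = 26 * 13.819 = 359.29 L/hr
Step 3 — wetted area: A = 26 * 0.992 * 0.921 = 23.754 m^2
Step 4 — application rate: Q/A = 359.29/23.754 = 15.1 mm/hr
Therefore the application rate along the lateral = 15.1 mm/hr.


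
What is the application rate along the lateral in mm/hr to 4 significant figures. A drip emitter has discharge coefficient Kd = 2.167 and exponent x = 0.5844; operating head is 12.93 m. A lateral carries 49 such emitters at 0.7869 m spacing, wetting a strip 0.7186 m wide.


Approach: apply the emitter equation with a lateral mass balance, q = Kd*h^x; Q = n*q; rate = Q/(n*spacing*width).
Step 1 — single emitter flow (q = Kd*h^x):
  q = 2.167 * 12.93^0.5844 = 9.67113 L/hr
Step 2 — total lateral flow: Q = 49 * 9.67113 = 473.885 L/hr
Step 3 — wetted area: A = 49 * 0.7869 * 0.7186 = 27.7079 m^2
Step 4 — application rate: Q/A = 473.885/27.7079 = 17.10 mm/hr
Therefore the application rate along the lateral = 17.10 mm/hr.


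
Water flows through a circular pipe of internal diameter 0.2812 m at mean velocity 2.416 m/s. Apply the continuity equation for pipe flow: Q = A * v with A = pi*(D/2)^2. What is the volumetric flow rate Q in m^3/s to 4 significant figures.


A = pi*(0.2812/2)^2 = 0.0621041 m^2
Q = 0.0621041 * 2.416 = 0.1500 m^3/s
Therefore the volumetric flow rate Q = 0.1500 m^3/s.


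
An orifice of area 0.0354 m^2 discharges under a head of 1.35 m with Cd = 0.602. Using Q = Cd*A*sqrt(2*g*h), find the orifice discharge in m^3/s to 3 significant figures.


Q = 0.602 * 0.0354 * sqrt(2*9.81*1.35) = 0.110 m^3/s
Therefore the orifice discharge = 0.110 m^3/s.


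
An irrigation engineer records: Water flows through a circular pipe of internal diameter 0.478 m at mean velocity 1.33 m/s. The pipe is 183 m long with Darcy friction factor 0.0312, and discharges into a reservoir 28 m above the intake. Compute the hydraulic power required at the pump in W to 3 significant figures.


Approach: apply continuity + Darcy-Weisbach + hydraulic power, Q = A*v; hf = f*(L/D)*(v^2/(2g)); H = static + hf; P = rho*g*Q*H.
Step 1 — flow rate (continuity, Q = A*v):
  A = pi*(0.478/2)^2 = 0.17945 m^2
  Q = 0.17945 * 1.33 = 0.23867 m^3/s
Step 2 — friction head loss (Darcy-Weisbach):
  hf = 0.0312 * (183/0.478) * (1.33^2 / (2*9.81))
  hf = 1.0769 m
Step 3 — total head: H = 28 + 1.0769 = 29.077 m
Step 4 — hydraulic power (P = rho*g*Q*H):
  P = 1000 * 9.81 * 0.23867 * 29.077 = 68100 W
Therefore the hydraulic power required at the pump = 68100 W.


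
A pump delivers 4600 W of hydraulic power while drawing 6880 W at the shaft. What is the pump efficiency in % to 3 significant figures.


Approach: apply the efficiency ratio, eta = (P_out/P_in)*100.
eta = (4600 / 6880) * 100 = 66.9 %
Therefore the pump efficiency = 66.9 %.


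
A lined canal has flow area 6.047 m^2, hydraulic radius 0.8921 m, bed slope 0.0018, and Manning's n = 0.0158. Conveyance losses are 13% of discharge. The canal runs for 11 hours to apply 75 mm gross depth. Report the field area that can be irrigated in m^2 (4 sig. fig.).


Approach: apply Manning's equation with a conveyance and depth budget, Q = (1/n)*A*R^(2/3)*S^(1/2); Q_field = Q*(1-loss); Area = Q_field*t/(d/1000).
Step 1 — canal discharge (Manning's equation):
  Q = (1/0.0158) * 6.047 * 0.8921^(2/3) * 0.0018^(1/2) = 15.0474 m^3/s
Step 2 — delivered flow: Q_field = 15.0474*(1 - 13/100) = 13.0912 m^3/s
Step 3 — volume delivered: V = 13.0912 * 11*3600 = 518413 m^3
Step 4 — area served: A = V / (depth/1000) = 518413 / 0.075 = 6912000 m^2
Therefore the field area that can be irrigated = 6912000 m^2.


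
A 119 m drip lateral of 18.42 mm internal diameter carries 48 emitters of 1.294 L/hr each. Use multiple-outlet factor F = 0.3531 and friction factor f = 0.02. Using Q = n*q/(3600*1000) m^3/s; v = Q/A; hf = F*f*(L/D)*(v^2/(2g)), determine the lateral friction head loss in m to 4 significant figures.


Q = 48*1.294/(3600*1000) = 1.72533e-05 m^3/s
A = pi*(18.42e-3/2)^2 = 2.66483e-04 m^2, so v = Q/A = 0.0647446 m/s
hf = 0.3531*0.02*(119/0.01842)*(0.0647446^2/(2*9.81)) = 0.009748 m
Therefore the lateral friction head loss = 0.009748 m.


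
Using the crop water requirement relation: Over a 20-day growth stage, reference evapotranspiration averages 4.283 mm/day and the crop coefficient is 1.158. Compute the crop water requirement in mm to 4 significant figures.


Approach: apply the crop water requirement relation, CWR = ET0 * Kc * days.
CWR = 4.283 * 1.158 * 20 = 99.19 mm
Therefore the crop water requirement = 99.19 mm.


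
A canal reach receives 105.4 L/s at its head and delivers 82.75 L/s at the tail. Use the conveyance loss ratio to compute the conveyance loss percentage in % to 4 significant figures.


Approach: apply the conveyance loss ratio, loss% = ((Q_head - Q_tail)/Q_head)*100.
loss = ((105.4 - 82.75)/105.4)*100 = 21.49 %
Therefore the conveyance loss percentage = 21.49 %.


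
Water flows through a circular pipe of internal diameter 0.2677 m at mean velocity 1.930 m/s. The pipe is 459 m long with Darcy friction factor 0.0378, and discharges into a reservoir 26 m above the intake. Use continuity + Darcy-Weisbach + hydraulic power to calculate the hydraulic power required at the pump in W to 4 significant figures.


Approach: apply continuity + Darcy-Weisbach + hydraulic power, Q = A*v; hf = f*(L/D)*(v^2/(2g)); H = static + hf; P = rho*g*Q*H.
Step 1 — flow rate (continuity, Q = A*v):
  A = pi*(0.2677/2)^2 = 0.0562842 m^2
  Q = 0.0562842 * 1.930 = 0.108629 m^3/s
Step 2 — friction head loss (Darcy-Weisbach):
  hf = 0.0378 * (459/0.2677) * (1.930^2 / (2*9.81))
  hf = 12.3047 m
Step 3 — total head: H = 26 + 12.3047 = 38.3047 m
Step 4 — hydraulic power (P = rho*g*Q*H):
  P = 1000 * 9.81 * 0.108629 * 38.3047 = 40820 W
Therefore the hydraulic power required at the pump = 40820 W.


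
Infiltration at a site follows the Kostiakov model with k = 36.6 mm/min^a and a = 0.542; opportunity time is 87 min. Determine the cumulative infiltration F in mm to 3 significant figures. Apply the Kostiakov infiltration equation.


Approach: apply the Kostiakov infiltration equation, F = k*t^a.
F = 36.6 * 87^0.542 = 412 mm
Therefore the cumulative infiltration F = 412 mm.


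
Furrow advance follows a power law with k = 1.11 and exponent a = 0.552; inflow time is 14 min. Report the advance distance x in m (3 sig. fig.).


Approach: apply the power-law advance function, x = k*t^a.
x = 1.11 * 14^0.552 = 4.76 m
Therefore the advance distance x = 4.76 m.


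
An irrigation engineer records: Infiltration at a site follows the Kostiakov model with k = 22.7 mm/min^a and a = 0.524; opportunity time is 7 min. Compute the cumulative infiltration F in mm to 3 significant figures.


Approach: apply the Kostiakov infiltration equation, F = k*t^a.
F = 22.7 * 7^0.524 = 62.9 mm
Therefore the cumulative infiltration F = 62.9 mm.


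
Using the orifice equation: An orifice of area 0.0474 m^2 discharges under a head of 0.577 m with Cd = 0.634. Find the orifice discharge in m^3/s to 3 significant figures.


Approach: apply the orifice equation, Q = Cd*A*sqrt(2*g*h).
Q = 0.634 * 0.0474 * sqrt(2*9.81*0.577) = 0.101 m^3/s
Therefore the orifice discharge = 0.101 m^3/s.


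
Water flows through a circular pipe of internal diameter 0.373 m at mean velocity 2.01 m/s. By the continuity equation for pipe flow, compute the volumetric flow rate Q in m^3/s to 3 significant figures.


Approach: apply the continuity equation for pipe flow, Q = A * v with A = pi*(D/2)^2.
A = pi*(0.373/2)^2 = 0.10927 m^2
Q = 0.10927 * 2.01 = 0.220 m^3/s
Therefore the volumetric flow rate Q = 0.220 m^3/s.


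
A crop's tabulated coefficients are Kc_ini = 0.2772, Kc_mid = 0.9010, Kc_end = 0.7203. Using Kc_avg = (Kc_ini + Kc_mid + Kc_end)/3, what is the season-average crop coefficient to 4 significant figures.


Kc_avg = (0.2772 + 0.9010 + 0.7203)/3 = 0.6328
Therefore the season-average crop coefficient = 0.6328.


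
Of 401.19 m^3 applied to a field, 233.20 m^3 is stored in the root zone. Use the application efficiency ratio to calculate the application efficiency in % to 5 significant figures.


Approach: apply the application efficiency ratio, Ea = (stored/applied)*100.
Ea = (233.20/401.19)*100 = 58.127 %
Therefore the application efficiency = 58.127 %.


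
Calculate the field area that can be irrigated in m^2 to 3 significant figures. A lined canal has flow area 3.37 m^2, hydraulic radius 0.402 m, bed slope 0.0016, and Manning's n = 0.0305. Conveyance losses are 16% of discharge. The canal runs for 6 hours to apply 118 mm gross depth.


Approach: apply Manning's equation with a conveyance and depth budget, Q = (1/n)*A*R^(2/3)*S^(1/2); Q_field = Q*(1-loss); Area = Q_field*t/(d/1000).
Step 1 — canal discharge (Manning's equation):
  Q = (1/0.0305) * 3.37 * 0.402^(2/3) * 0.0016^(1/2) = 2.4074 m^3/s
Step 2 — delivered flow: Q_field = 2.4074*(1 - 16/100) = 2.0222 m^3/s
Step 3 — volume delivered: V = 2.0222 * 6*3600 = 43679 m^3
Step 4 — area served: A = V / (depth/1000) = 43679 / 0.118 = 370000 m^2
Therefore the field area that can be irrigated = 370000 m^2.


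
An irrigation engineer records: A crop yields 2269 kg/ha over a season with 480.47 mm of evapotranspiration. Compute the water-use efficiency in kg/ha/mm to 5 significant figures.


Approach: apply the water-use efficiency ratio, WUE = yield/ET.
WUE = 2269 / 480.47 = 4.7225 kg/ha/mm
Therefore the water-use efficiency = 4.7225 kg/ha/mm.


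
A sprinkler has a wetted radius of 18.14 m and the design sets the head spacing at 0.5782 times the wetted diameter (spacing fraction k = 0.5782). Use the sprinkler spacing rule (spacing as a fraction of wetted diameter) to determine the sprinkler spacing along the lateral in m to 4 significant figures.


Approach: apply the sprinkler spacing rule (spacing as a fraction of wetted diameter), S = k*(2*R).
S = 0.5782 * (2 * 18.14) = 20.98 m
Therefore the sprinkler spacing along the lateral = 20.98 m.


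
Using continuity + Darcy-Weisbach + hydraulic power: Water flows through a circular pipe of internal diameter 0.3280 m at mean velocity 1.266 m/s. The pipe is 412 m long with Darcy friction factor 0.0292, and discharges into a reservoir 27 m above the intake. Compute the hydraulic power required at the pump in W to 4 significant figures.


Approach: apply continuity + Darcy-Weisbach + hydraulic power, Q = A*v; hf = f*(L/D)*(v^2/(2g)); H = static + hf; P = rho*g*Q*H.
Step 1 — flow rate (continuity, Q = A*v):
  A = pi*(0.3280/2)^2 = 0.0844963 m^2
  Q = 0.0844963 * 1.266 = 0.106972 m^3/s
Step 2 — friction head loss (Darcy-Weisbach):
  hf = 0.0292 * (412/0.3280) * (1.266^2 / (2*9.81))
  hf = 2.99623 m
Step 3 — total head: H = 27 + 2.99623 = 29.9962 m
Step 4 — hydraulic power (P = rho*g*Q*H):
  P = 1000 * 9.81 * 0.106972 * 29.9962 = 31480 W
Therefore the hydraulic power required at the pump = 31480 W.


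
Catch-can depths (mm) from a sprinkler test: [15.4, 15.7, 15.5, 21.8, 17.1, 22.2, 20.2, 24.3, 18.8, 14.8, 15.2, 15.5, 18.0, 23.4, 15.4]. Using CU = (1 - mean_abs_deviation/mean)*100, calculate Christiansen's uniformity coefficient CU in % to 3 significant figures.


mean = 18.220 mm
mean |d_i - mean| = 2.8507 mm
CU = (1 - 2.8507/18.220)*100 = 84.4 %
Therefore Christiansen's uniformity coefficient CU = 84.4 %.


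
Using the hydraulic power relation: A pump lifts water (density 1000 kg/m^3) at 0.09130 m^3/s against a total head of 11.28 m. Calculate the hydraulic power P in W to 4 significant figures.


Approach: apply the hydraulic power relation, P = rho*g*Q*H.
P = 1000 * 9.81 * 0.09130 * 11.28 = 10100 W
Therefore the hydraulic power P = 10100 W.


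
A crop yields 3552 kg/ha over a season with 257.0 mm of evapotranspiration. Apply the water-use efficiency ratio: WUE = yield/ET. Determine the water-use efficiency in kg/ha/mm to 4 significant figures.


WUE = 3552 / 257.0 = 13.82 kg/ha/mm
Therefore the water-use efficiency = 13.82 kg/ha/mm.


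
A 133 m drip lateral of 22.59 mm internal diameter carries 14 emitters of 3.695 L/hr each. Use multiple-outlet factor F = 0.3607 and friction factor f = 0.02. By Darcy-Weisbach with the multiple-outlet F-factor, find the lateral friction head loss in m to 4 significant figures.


Approach: apply Darcy-Weisbach with the multiple-outlet F-factor, Q = n*q/(3600*1000) m^3/s; v = Q/A; hf = F*f*(L/D)*(v^2/(2g)).
Q = 14*3.695/(3600*1000) = 1.43694e-05 m^3/s
A = pi*(22.59e-3/2)^2 = 4.00795e-04 m^2, so v = Q/A = 0.0358524 m/s
hf = 0.3607*0.02*(133/0.02259)*(0.0358524^2/(2*9.81)) = 0.002783 m
Therefore the lateral friction head loss = 0.002783 m.


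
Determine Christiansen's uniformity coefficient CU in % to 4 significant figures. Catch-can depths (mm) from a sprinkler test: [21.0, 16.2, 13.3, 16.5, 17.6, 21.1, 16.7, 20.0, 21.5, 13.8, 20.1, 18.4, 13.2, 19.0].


Approach: apply Christiansen's uniformity coefficient, CU = (1 - mean_abs_deviation/mean)*100.
mean = 17.7429 mm
mean |d_i - mean| = 2.41429 mm
CU = (1 - 2.41429/17.7429)*100 = 86.39 %
Therefore Christiansen's uniformity coefficient CU = 86.39 %.


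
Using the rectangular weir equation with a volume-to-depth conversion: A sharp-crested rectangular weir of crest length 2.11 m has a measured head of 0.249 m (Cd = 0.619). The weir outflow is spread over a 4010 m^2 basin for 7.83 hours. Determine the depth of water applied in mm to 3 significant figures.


Approach: apply the rectangular weir equation with a volume-to-depth conversion, Q = (2/3)*Cd*L*sqrt(2g)*H^1.5; d = Q*t/A * 1000.
Step 1 — weir discharge:
  Q = (2/3)*0.619*2.11*sqrt(2*9.81)*0.249^1.5 = 0.47921 m^3/s
Step 2 — volume: V = 0.47921 * 7.83*3600 = 13508 m^3
Step 3 — depth: d = V/A * 1000 = 13508/4010 * 1000 = 3370 mm
Therefore the depth of water applied = 3370 mm.


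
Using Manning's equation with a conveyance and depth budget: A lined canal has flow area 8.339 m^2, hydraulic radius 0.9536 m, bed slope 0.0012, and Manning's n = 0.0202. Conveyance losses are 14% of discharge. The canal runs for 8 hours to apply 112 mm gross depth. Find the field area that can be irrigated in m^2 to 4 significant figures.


Approach: apply Manning's equation with a conveyance and depth budget, Q = (1/n)*A*R^(2/3)*S^(1/2); Q_field = Q*(1-loss); Area = Q_field*t/(d/1000).
Step 1 — canal discharge (Manning's equation):
  Q = (1/0.0202) * 8.339 * 0.9536^(2/3) * 0.0012^(1/2) = 13.8547 m^3/s
Step 2 — delivered flow: Q_field = 13.8547*(1 - 14/100) = 11.9150 m^3/s
Step 3 — volume delivered: V = 11.9150 * 8*3600 = 343153 m^3
Step 4 — area served: A = V / (depth/1000) = 343153 / 0.112 = 3064000 m^2
Therefore the field area that can be irrigated = 3064000 m^2.


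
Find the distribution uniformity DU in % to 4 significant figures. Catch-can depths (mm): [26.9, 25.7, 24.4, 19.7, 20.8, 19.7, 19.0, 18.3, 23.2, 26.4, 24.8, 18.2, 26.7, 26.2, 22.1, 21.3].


Approach: apply the low-quarter distribution uniformity, DU = (mean of lowest quarter of readings / overall mean)*100.
sorted lowest 4 of 16: [18.2, 18.3, 19.0, 19.7] -> mean = 18.8000 mm
overall mean = 22.7125 mm
DU = (18.8000/22.7125)*100 = 82.77 %
Therefore the distribution uniformity DU = 82.77 %.


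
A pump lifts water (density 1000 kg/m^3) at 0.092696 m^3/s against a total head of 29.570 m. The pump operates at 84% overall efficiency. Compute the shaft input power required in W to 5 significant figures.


Approach: apply hydraulic power then efficiency conversion, P = rho*g*Q*H; P_in = P/eta.
Step 1 — hydraulic power (P = rho*g*Q*H):
  P = 1000 * 9.81 * 0.092696 * 29.570 = 26889.41 W
Step 2 — input power: P_in = P/eta = 26889.41 / 0.84 = 32011 W
Therefore the shaft input power required = 32011 W.


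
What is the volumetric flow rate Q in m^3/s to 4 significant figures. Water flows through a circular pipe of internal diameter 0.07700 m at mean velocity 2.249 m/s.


Approach: apply the continuity equation for pipe flow, Q = A * v with A = pi*(D/2)^2.
A = pi*(0.07700/2)^2 = 0.00465663 m^2
Q = 0.00465663 * 2.249 = 0.01047 m^3/s
Therefore the volumetric flow rate Q = 0.01047 m^3/s.


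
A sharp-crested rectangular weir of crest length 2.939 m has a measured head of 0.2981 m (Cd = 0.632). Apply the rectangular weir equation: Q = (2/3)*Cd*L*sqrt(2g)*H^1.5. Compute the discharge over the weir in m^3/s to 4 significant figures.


Q = (2/3)*0.632*2.939*sqrt(2*9.81)*0.2981^1.5 = 0.8927 m^3/s
Therefore the discharge over the weir = 0.8927 m^3/s.
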